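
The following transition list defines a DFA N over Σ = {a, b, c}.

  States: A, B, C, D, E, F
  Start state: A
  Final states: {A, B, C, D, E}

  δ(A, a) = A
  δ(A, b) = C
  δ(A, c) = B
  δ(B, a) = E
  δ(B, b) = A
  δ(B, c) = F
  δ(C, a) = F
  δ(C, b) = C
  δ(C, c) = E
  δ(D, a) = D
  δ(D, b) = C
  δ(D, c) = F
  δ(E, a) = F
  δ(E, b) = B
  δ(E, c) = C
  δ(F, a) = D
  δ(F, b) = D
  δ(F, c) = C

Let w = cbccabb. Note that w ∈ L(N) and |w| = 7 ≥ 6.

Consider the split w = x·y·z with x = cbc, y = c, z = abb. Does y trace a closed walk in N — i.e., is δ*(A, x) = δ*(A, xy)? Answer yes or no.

Run of N on the first 4 characters of w = c b c c:
  step 0: A  (start)
  step 1: B  (read c: A→B)
  step 2: A  (read b: B→A)
  step 3: B  (read c: A→B)
  step 4: F  (read c: B→F)

After x (step 3): B. After xy (step 4): F.
They differ (B ≠ F), so y is not a cycle from the state after x; this split is not the one the pumping-lemma construction produces, and pumping y need not keep the string in L(N).

no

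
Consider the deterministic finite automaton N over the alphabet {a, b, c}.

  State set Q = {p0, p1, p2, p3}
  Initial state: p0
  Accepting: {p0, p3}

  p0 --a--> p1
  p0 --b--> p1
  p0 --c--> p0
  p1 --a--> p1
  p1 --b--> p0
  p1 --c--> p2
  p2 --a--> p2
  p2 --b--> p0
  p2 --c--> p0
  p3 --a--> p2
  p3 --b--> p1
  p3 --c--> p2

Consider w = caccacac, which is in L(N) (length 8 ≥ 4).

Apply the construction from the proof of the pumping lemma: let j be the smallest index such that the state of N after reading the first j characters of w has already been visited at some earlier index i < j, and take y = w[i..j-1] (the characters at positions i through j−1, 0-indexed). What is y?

c

State sequence: p0 -c-> p0 -a-> p1 -c-> p2 -c-> p0 -a-> p1 -c-> p2 -a-> p2 -c-> p0
First repeat at step 1: p0 was already visited.

So i = 0, j = 1, giving x = w[0:0] = ε, y = w[0:1] = c, z = w[1:8] = accacac.
Check: |xy| = 1 ≤ 4 and |y| = 1 ≥ 1. Reading y takes N from p0 back to p0, so every xyⁱz is accepted.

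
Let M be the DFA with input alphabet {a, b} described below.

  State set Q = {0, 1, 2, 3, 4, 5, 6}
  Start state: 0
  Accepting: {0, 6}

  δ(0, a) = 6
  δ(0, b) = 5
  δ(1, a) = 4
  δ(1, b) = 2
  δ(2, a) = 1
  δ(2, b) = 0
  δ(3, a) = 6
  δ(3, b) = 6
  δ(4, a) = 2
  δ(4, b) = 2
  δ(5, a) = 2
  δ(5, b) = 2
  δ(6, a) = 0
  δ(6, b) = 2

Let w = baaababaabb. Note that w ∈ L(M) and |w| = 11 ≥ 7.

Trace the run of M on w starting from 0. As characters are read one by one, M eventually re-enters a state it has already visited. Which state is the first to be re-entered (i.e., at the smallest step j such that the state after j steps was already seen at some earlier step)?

2

Run of M on w = b a a a b a b a a b b:
  step 0: 0  (start)
  step 1: 5  (read b: 0→5)
  step 2: 2  (read a: 5→2)
  step 3: 1  (read a: 2→1)
  step 4: 4  (read a: 1→4)
  step 5: 2  (read b: 4→2)   ← first repeat (2 seen earlier)
  step 6: 1  (read a: 2→1)
  step 7: 2  (read b: 1→2)
  step 8: 1  (read a: 2→1)
  step 9: 4  (read a: 1→4)
  step 10: 2  (read b: 4→2)
  step 11: 0  (read b: 2→0)

The earliest repeat is at step j = 5: M is in 2, which it already visited at step i = 2.
With |Q| = 7, pigeonhole forces a state repeat no later than step 7; the substring read between the first and second visits to that state can be pumped.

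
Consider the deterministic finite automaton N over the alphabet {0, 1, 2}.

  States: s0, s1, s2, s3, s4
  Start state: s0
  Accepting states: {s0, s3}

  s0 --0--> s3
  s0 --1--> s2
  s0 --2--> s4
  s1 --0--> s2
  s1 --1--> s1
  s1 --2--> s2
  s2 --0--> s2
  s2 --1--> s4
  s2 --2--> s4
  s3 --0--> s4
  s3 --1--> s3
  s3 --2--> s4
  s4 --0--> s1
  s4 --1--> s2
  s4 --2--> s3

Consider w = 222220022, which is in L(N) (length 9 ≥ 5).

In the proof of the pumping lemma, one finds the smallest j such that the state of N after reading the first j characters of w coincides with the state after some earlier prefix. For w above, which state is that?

s4

Run of N on w = 2 2 2 2 2 0 0 2 2:
  step 0: s0  (start)
  step 1: s4  (read 2: s0→s4)
  step 2: s3  (read 2: s4→s3)
  step 3: s4  (read 2: s3→s4)   ← first repeat (s4 seen earlier)
  step 4: s3  (read 2: s4→s3)
  step 5: s4  (read 2: s3→s4)
  step 6: s1  (read 0: s4→s1)
  step 7: s2  (read 0: s1→s2)
  step 8: s4  (read 2: s2→s4)
  step 9: s3  (read 2: s4→s3)

The earliest repeat is at step j = 3: N is in s4, which it already visited at step i = 1.
The DFA has 5 states, so the proof of the pumping lemma guarantees a repeated state among the first 5+1 visited; the segment between the two visits is the pumpable y.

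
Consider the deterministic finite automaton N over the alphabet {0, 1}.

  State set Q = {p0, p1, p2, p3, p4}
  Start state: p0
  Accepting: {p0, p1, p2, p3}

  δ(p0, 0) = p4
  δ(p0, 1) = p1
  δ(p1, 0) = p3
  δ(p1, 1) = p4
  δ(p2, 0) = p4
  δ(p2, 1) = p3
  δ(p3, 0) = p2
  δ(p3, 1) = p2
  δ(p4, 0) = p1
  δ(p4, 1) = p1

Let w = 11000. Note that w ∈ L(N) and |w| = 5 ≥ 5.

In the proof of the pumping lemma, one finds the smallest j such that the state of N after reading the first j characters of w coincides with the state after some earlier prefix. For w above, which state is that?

Run of N on w = 1 1 0 0 0:
  step 0: p0  (start)
  step 1: p1  (read 1: p0→p1)
  step 2: p4  (read 1: p1→p4)
  step 3: p1  (read 0: p4→p1)   ← first repeat (p1 seen earlier)
  step 4: p3  (read 0: p1→p3)
  step 5: p2  (read 0: p3→p2)

The earliest repeat is at step j = 3: N is in p1, which it already visited at step i = 1.
Pumping length from the standard proof: p = 5 (the number of states). The repeated state found above gives |xy| = j ≤ 5 and |y| = j − i ≥ 1.

p1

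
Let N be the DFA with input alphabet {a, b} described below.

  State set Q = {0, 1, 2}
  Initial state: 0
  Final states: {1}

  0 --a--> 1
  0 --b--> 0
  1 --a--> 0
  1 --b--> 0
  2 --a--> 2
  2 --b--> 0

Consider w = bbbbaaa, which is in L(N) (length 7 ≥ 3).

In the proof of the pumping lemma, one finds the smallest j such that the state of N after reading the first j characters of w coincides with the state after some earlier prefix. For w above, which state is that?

Run of N on w = b b b b a a a:
  step 0: 0  (start)
  step 1: 0  (read b: 0→0)   ← first repeat (0 seen earlier)
  step 2: 0  (read b: 0→0)
  step 3: 0  (read b: 0→0)
  step 4: 0  (read b: 0→0)
  step 5: 1  (read a: 0→1)
  step 6: 0  (read a: 1→0)
  step 7: 1  (read a: 0→1)

The earliest repeat is at step j = 1: N is in 0, which it already visited at step i = 0.

0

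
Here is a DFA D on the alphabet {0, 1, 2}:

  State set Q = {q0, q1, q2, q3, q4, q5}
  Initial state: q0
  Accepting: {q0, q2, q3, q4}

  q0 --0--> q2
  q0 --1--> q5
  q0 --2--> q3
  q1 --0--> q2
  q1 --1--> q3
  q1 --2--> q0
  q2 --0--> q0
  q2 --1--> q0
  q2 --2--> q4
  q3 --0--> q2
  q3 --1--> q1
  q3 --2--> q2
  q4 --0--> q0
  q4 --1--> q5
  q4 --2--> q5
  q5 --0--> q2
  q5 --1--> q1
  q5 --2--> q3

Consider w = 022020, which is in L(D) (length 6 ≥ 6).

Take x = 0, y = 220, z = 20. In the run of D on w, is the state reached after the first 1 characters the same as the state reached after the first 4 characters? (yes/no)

yes

State sequence: q0 -0-> q2 -2-> q4 -2-> q5 -0-> q2

After x (step 1): q2. After xy (step 4): q2.
They match, so y = 220 drives D around a cycle from q2 back to itself; pumping y any number of times keeps D in q2 before reading z, and xyⁱz ∈ L(D) for every i ≥ 0.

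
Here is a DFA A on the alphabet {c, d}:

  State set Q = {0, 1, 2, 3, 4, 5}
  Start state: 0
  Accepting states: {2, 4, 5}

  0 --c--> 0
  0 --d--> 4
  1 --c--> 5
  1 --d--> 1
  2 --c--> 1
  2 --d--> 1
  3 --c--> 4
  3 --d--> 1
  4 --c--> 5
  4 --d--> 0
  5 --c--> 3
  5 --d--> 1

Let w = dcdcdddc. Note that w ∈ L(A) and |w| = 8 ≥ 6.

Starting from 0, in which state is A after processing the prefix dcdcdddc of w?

5

State sequence: 0 -d-> 4 -c-> 5 -d-> 1 -c-> 5 -d-> 1 -d-> 1 -d-> 1 -c-> 5

After reading 8 characters, A is in state 5.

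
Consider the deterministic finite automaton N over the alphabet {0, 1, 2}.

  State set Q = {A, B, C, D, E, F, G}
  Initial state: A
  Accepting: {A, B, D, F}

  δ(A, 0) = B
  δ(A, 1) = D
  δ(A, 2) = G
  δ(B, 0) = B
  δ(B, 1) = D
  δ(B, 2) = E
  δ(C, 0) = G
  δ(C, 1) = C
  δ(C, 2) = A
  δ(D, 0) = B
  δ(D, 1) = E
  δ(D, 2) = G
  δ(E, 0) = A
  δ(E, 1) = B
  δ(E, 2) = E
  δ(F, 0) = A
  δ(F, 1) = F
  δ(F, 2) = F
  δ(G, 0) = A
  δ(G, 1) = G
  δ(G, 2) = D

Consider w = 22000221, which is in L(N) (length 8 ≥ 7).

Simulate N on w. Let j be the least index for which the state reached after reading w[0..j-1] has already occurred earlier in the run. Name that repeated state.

B

State sequence: A -2-> G -2-> D -0-> B -0-> B -0-> B -2-> E -2-> E -1-> B
First repeat at step 4: B was already visited.

The earliest repeat is at step j = 4: N is in B, which it already visited at step i = 3.
With |Q| = 7, pigeonhole forces a state repeat no later than step 7; the substring read between the first and second visits to that state can be pumped.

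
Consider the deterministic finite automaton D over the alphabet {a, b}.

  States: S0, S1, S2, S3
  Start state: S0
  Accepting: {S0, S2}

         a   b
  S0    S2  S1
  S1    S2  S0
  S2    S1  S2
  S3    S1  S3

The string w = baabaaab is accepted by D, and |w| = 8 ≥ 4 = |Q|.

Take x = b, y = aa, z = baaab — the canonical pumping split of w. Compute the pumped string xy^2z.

baaaabaaab

xy^2z = b·aa·aa·baaab = baaaabaaab.
Reading y = aa takes D from S1 back to S1, so after x·y·y the machine is still in S1, and z then leads to the accepting state S2. Hence baaaabaaab ∈ L(D).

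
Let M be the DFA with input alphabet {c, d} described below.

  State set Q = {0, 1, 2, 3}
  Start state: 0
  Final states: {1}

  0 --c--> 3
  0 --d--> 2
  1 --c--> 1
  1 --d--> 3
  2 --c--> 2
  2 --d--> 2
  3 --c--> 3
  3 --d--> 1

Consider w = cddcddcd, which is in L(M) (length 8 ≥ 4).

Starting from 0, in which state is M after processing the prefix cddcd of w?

1

State sequence: 0 -c-> 3 -d-> 1 -d-> 3 -c-> 3 -d-> 1

After reading 5 characters, M is in state 1.
(This kind of state-tracing is the core of the pumping-lemma construction: with 4 states, pigeonhole forces a repeat within the first 4 steps.)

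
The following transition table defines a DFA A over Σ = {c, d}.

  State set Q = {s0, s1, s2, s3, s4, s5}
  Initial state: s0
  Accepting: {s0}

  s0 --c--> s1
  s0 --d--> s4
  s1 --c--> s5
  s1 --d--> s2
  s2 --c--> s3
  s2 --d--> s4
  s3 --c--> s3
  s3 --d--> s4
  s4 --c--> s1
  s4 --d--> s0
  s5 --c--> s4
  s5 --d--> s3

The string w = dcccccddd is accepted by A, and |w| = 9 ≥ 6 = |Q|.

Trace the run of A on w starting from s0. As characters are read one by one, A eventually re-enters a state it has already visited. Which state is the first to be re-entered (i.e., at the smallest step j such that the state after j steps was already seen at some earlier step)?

s4

Run of A on w = d c c c c c d d d:
  step 0: s0  (start)
  step 1: s4  (read d: s0→s4)
  step 2: s1  (read c: s4→s1)
  step 3: s5  (read c: s1→s5)
  step 4: s4  (read c: s5→s4)   ← first repeat (s4 seen earlier)
  step 5: s1  (read c: s4→s1)
  step 6: s5  (read c: s1→s5)
  step 7: s3  (read d: s5→s3)
  step 8: s4  (read d: s3→s4)
  step 9: s0  (read d: s4→s0)

The earliest repeat is at step j = 4: A is in s4, which it already visited at step i = 1.
With |Q| = 6, pigeonhole forces a state repeat no later than step 6; the substring read between the first and second visits to that state can be pumped.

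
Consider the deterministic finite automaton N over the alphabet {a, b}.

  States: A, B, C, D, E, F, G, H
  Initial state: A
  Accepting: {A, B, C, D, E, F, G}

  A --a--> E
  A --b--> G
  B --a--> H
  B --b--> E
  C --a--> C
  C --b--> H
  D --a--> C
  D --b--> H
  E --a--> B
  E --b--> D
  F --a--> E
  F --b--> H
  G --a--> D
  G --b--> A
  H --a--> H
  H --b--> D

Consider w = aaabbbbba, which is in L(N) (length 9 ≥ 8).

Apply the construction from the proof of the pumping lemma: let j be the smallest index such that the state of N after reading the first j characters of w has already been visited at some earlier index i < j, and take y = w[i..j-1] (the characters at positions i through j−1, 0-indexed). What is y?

State sequence: A -a-> E -a-> B -a-> H -b-> D -b-> H -b-> D -b-> H -b-> D -a-> C
First repeat at step 5: H was already visited.

So i = 3, j = 5, giving x = w[0:3] = aaa, y = w[3:5] = bb, z = w[5:9] = bbba.
Check: |xy| = 5 ≤ 8 and |y| = 2 ≥ 1. Reading y takes N from H back to H, so every xyⁱz is accepted.
With |Q| = 8, pigeonhole forces a state repeat no later than step 8; the substring read between the first and second visits to that state can be pumped.

bb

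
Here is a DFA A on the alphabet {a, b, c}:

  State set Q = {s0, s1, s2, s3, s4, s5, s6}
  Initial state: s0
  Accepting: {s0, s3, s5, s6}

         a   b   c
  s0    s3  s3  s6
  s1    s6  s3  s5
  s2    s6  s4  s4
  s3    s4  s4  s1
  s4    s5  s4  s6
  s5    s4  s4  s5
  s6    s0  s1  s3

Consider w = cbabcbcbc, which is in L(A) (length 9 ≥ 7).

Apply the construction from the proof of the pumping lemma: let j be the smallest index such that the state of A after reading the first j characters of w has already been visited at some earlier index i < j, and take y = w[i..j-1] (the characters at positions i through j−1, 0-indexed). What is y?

State sequence: s0 -c-> s6 -b-> s1 -a-> s6 -b-> s1 -c-> s5 -b-> s4 -c-> s6 -b-> s1 -c-> s5
First repeat at step 3: s6 was already visited.

So i = 1, j = 3, giving x = w[0:1] = c, y = w[1:3] = ba, z = w[3:9] = bcbcbc.
Check: |xy| = 3 ≤ 7 and |y| = 2 ≥ 1. Reading y takes A from s6 back to s6, so every xyⁱz is accepted.
Pumping length from the standard proof: p = 7 (the number of states). The repeated state found above gives |xy| = j ≤ 7 and |y| = j − i ≥ 1.

ba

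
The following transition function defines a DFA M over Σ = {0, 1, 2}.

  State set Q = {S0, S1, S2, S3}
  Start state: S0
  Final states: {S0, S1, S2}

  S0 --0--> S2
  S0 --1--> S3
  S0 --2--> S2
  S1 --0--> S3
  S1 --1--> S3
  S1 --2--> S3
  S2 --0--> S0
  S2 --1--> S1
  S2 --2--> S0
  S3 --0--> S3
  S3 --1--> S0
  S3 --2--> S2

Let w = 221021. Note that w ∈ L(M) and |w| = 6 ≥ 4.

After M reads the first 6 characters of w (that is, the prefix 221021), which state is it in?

S1

Run of M on the first 6 characters of w = 2 2 1 0 2 1:
  step 0: S0  (start)
  step 1: S2  (read 2: S0→S2)
  step 2: S0  (read 2: S2→S0)
  step 3: S3  (read 1: S0→S3)
  step 4: S3  (read 0: S3→S3)
  step 5: S2  (read 2: S3→S2)
  step 6: S1  (read 1: S2→S1)

After reading 6 characters, M is in state S1.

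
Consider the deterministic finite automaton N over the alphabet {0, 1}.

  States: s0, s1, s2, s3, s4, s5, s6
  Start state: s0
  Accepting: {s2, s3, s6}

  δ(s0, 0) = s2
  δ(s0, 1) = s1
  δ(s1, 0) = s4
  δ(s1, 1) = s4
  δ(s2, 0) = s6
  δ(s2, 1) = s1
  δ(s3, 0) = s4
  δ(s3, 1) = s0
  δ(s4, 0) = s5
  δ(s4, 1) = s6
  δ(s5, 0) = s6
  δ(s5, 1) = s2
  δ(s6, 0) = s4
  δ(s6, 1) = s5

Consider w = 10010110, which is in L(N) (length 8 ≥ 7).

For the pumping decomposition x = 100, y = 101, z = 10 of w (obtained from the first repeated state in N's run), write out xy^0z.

10010

xy⁰z = xz = 100·10 = 10010.
Reading y = 101 takes N from s5 back to s5, so after x the machine is still in s5, and z then leads to the accepting state s6. Hence 10010 ∈ L(N).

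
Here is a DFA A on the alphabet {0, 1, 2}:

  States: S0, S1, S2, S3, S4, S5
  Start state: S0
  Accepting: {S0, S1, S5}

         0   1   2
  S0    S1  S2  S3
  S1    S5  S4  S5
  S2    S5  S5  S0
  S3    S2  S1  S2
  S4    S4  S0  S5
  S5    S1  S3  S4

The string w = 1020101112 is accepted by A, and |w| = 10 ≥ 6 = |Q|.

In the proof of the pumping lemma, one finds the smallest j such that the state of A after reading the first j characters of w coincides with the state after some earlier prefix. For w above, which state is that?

S4

Run of A on w = 1 0 2 0 1 0 1 1 1 2:
  step 0: S0  (start)
  step 1: S2  (read 1: S0→S2)
  step 2: S5  (read 0: S2→S5)
  step 3: S4  (read 2: S5→S4)
  step 4: S4  (read 0: S4→S4)   ← first repeat (S4 seen earlier)
  step 5: S0  (read 1: S4→S0)
  step 6: S1  (read 0: S0→S1)
  step 7: S4  (read 1: S1→S4)
  step 8: S0  (read 1: S4→S0)
  step 9: S2  (read 1: S0→S2)
  step 10: S0  (read 2: S2→S0)

The earliest repeat is at step j = 4: A is in S4, which it already visited at step i = 3.
With |Q| = 6, pigeonhole forces a state repeat no later than step 6; the substring read between the first and second visits to that state can be pumped.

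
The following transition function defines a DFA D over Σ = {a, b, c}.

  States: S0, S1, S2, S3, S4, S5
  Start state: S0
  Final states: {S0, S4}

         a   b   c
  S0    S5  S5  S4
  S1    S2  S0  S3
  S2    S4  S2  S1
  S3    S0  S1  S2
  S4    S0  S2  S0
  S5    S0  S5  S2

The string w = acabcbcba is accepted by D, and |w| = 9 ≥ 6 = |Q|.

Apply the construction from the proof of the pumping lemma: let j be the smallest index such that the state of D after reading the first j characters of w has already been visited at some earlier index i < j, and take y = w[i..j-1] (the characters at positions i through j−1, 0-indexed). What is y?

ab

Run of D on w = a c a b c b c b a:
  step 0: S0  (start)
  step 1: S5  (read a: S0→S5)
  step 2: S2  (read c: S5→S2)
  step 3: S4  (read a: S2→S4)
  step 4: S2  (read b: S4→S2)   ← first repeat (S2 seen earlier)
  step 5: S1  (read c: S2→S1)
  step 6: S0  (read b: S1→S0)
  step 7: S4  (read c: S0→S4)
  step 8: S2  (read b: S4→S2)
  step 9: S4  (read a: S2→S4)

So i = 2, j = 4, giving x = w[0:2] = ac, y = w[2:4] = ab, z = w[4:9] = cbcba.
Check: |xy| = 4 ≤ 6 and |y| = 2 ≥ 1. Reading y takes D from S2 back to S2, so every xyⁱz is accepted.
With |Q| = 6, pigeonhole forces a state repeat no later than step 6; the substring read between the first and second visits to that state can be pumped.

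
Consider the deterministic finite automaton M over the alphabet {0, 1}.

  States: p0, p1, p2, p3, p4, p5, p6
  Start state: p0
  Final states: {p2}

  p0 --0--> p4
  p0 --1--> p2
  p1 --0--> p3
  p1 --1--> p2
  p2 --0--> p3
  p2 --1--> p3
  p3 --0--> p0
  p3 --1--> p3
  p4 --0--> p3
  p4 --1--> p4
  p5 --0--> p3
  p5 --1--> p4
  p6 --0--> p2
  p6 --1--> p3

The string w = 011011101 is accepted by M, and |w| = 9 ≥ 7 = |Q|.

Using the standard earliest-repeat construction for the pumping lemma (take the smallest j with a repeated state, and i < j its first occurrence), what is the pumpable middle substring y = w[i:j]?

1

State sequence: p0 -0-> p4 -1-> p4 -1-> p4 -0-> p3 -1-> p3 -1-> p3 -1-> p3 -0-> p0 -1-> p2
First repeat at step 2: p4 was already visited.

So i = 1, j = 2, giving x = w[0:1] = 0, y = w[1:2] = 1, z = w[2:9] = 1011101.
Check: |xy| = 2 ≤ 7 and |y| = 1 ≥ 1. Reading y takes M from p4 back to p4, so every xyⁱz is accepted.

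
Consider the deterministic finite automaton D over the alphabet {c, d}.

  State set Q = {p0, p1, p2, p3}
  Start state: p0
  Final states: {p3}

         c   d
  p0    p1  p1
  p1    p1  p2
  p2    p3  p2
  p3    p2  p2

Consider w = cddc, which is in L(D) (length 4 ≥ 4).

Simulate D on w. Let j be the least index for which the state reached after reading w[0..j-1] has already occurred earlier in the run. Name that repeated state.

p2

State sequence: p0 -c-> p1 -d-> p2 -d-> p2 -c-> p3
First repeat at step 3: p2 was already visited.

The earliest repeat is at step j = 3: D is in p2, which it already visited at step i = 2.
Since D has 4 states, any run of length ≥ 4 visits 4+1 states, so by pigeonhole some state repeats within the first 4 steps — that repeat gives the pumpable loop.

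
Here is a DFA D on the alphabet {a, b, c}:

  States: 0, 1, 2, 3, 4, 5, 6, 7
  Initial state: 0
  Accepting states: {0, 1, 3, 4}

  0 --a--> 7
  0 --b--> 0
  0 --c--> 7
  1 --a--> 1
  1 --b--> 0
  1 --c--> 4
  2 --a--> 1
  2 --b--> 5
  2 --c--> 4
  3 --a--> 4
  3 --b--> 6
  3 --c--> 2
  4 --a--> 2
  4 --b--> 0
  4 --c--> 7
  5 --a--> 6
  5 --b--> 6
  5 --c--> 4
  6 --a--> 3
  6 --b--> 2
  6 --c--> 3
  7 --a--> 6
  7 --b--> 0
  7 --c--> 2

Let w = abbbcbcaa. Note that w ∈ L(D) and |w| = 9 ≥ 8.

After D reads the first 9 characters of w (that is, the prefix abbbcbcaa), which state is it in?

State sequence: 0 -a-> 7 -b-> 0 -b-> 0 -b-> 0 -c-> 7 -b-> 0 -c-> 7 -a-> 6 -a-> 3

After reading 9 characters, D is in state 3.

3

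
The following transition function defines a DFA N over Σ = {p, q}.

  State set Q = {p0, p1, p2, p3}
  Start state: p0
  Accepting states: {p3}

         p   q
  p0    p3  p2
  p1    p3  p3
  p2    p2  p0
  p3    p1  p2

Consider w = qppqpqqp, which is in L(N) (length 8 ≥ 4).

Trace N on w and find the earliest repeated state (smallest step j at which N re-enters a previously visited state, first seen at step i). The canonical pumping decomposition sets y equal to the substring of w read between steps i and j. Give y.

p

State sequence: p0 -q-> p2 -p-> p2 -p-> p2 -q-> p0 -p-> p3 -q-> p2 -q-> p0 -p-> p3
First repeat at step 2: p2 was already visited.

So i = 1, j = 2, giving x = w[0:1] = q, y = w[1:2] = p, z = w[2:8] = pqpqqp.
Check: |xy| = 2 ≤ 4 and |y| = 1 ≥ 1. Reading y takes N from p2 back to p2, so every xyⁱz is accepted.
Pumping length from the standard proof: p = 4 (the number of states). The repeated state found above gives |xy| = j ≤ 4 and |y| = j − i ≥ 1.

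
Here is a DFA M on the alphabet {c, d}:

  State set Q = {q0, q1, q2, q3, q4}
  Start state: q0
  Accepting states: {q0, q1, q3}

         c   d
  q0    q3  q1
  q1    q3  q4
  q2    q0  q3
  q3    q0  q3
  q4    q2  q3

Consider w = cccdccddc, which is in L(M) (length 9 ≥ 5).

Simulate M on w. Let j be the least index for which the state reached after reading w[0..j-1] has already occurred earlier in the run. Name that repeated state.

q0

Run of M on w = c c c d c c d d c:
  step 0: q0  (start)
  step 1: q3  (read c: q0→q3)
  step 2: q0  (read c: q3→q0)   ← first repeat (q0 seen earlier)
  step 3: q3  (read c: q0→q3)
  step 4: q3  (read d: q3→q3)
  step 5: q0  (read c: q3→q0)
  step 6: q3  (read c: q0→q3)
  step 7: q3  (read d: q3→q3)
  step 8: q3  (read d: q3→q3)
  step 9: q0  (read c: q3→q0)

The earliest repeat is at step j = 2: M is in q0, which it already visited at step i = 0.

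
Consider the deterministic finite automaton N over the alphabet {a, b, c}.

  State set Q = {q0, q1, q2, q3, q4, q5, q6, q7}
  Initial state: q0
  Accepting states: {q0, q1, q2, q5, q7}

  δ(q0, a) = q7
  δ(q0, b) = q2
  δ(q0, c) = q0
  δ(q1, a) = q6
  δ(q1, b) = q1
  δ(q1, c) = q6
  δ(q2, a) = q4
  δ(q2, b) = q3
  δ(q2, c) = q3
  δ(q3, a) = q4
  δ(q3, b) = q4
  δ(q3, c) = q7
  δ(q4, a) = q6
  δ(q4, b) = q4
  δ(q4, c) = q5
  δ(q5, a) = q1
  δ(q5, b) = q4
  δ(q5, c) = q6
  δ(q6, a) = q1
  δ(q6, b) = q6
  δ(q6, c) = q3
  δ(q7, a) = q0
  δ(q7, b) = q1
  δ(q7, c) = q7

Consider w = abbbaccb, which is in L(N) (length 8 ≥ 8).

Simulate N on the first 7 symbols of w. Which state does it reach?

q7

Run of N on the first 7 characters of w = a b b b a c c:
  step 0: q0  (start)
  step 1: q7  (read a: q0→q7)
  step 2: q1  (read b: q7→q1)
  step 3: q1  (read b: q1→q1)
  step 4: q1  (read b: q1→q1)
  step 5: q6  (read a: q1→q6)
  step 6: q3  (read c: q6→q3)
  step 7: q7  (read c: q3→q7)

After reading 7 characters, N is in state q7.
(This kind of state-tracing is the core of the pumping-lemma construction: with 8 states, pigeonhole forces a repeat within the first 8 steps.)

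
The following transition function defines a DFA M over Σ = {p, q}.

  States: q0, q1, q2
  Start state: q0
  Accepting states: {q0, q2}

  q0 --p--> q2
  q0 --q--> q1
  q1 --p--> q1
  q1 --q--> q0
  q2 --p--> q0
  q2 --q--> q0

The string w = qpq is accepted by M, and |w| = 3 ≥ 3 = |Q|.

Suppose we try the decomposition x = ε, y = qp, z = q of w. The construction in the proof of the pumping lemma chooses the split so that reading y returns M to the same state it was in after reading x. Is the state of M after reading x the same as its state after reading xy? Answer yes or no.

State sequence: q0 -q-> q1 -p-> q1

After x (step 0): q0. After xy (step 2): q1.
They differ (q0 ≠ q1), so y is not a cycle from the state after x; this split is not the one the pumping-lemma construction produces, and pumping y need not keep the string in L(M).

no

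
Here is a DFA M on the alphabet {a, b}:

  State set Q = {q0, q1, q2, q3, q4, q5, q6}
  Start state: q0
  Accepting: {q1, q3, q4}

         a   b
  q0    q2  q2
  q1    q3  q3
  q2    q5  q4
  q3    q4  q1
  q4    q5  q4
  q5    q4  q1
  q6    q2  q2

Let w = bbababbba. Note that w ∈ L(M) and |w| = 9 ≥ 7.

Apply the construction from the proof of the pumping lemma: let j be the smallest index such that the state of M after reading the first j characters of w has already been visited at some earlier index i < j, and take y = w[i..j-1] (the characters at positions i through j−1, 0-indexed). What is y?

State sequence: q0 -b-> q2 -b-> q4 -a-> q5 -b-> q1 -a-> q3 -b-> q1 -b-> q3 -b-> q1 -a-> q3
First repeat at step 6: q1 was already visited.

So i = 4, j = 6, giving x = w[0:4] = bbab, y = w[4:6] = ab, z = w[6:9] = bba.
Check: |xy| = 6 ≤ 7 and |y| = 2 ≥ 1. Reading y takes M from q1 back to q1, so every xyⁱz is accepted.

ab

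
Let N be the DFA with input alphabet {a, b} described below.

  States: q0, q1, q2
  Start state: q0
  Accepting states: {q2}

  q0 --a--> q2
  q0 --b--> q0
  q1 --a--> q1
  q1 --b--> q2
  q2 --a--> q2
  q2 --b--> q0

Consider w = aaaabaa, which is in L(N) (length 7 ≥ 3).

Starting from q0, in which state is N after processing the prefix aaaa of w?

Run of N on the first 4 characters of w = a a a a:
  step 0: q0  (start)
  step 1: q2  (read a: q0→q2)
  step 2: q2  (read a: q2→q2)
  step 3: q2  (read a: q2→q2)
  step 4: q2  (read a: q2→q2)

After reading 4 characters, N is in state q2.

q2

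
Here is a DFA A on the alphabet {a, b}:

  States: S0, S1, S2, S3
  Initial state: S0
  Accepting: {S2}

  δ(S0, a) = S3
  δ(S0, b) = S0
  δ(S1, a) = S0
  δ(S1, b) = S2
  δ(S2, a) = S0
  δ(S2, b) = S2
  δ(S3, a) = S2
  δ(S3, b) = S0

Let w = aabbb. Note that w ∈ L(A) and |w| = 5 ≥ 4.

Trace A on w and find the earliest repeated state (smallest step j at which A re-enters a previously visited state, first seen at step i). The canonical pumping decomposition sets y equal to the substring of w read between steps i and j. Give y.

Run of A on w = a a b b b:
  step 0: S0  (start)
  step 1: S3  (read a: S0→S3)
  step 2: S2  (read a: S3→S2)
  step 3: S2  (read b: S2→S2)   ← first repeat (S2 seen earlier)
  step 4: S2  (read b: S2→S2)
  step 5: S2  (read b: S2→S2)

So i = 2, j = 3, giving x = w[0:2] = aa, y = w[2:3] = b, z = w[3:5] = bb.
Check: |xy| = 3 ≤ 4 and |y| = 1 ≥ 1. Reading y takes A from S2 back to S2, so every xyⁱz is accepted.
With |Q| = 4, pigeonhole forces a state repeat no later than step 4; the substring read between the first and second visits to that state can be pumped.

b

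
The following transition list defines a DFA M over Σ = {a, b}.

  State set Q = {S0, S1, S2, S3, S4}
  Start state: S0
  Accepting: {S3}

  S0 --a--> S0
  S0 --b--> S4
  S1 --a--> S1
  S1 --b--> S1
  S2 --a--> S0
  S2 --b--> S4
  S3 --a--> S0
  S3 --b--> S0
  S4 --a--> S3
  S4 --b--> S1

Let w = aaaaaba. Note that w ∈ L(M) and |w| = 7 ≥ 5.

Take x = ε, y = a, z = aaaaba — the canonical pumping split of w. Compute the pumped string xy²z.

xy^2z = ε·a·a·aaaaba = aaaaaaba.
Reading y = a takes M from S0 back to S0, so after x·y·y the machine is still in S0, and z then leads to the accepting state S3. Hence aaaaaaba ∈ L(M).

aaaaaaba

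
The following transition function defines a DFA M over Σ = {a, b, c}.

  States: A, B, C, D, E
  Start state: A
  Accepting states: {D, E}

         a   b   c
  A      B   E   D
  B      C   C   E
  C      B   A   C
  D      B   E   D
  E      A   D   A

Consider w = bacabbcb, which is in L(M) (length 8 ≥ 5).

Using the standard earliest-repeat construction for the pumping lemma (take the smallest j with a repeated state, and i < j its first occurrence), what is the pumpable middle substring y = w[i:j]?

ba

Run of M on w = b a c a b b c b:
  step 0: A  (start)
  step 1: E  (read b: A→E)
  step 2: A  (read a: E→A)   ← first repeat (A seen earlier)
  step 3: D  (read c: A→D)
  step 4: B  (read a: D→B)
  step 5: C  (read b: B→C)
  step 6: A  (read b: C→A)
  step 7: D  (read c: A→D)
  step 8: E  (read b: D→E)

So i = 0, j = 2, giving x = w[0:0] = ε, y = w[0:2] = ba, z = w[2:8] = cabbcb.
Check: |xy| = 2 ≤ 5 and |y| = 2 ≥ 1. Reading y takes M from A back to A, so every xyⁱz is accepted.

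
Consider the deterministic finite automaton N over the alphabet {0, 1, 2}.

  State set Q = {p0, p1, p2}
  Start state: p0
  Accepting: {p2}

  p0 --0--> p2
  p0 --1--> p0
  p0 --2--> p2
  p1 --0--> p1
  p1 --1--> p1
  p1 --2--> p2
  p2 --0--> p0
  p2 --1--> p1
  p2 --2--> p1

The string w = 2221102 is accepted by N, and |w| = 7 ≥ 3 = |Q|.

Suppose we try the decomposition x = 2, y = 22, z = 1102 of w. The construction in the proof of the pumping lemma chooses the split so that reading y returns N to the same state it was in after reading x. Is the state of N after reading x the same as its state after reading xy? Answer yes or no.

yes

Run of N on the first 3 characters of w = 2 2 2:
  step 0: p0  (start)
  step 1: p2  (read 2: p0→p2)
  step 2: p1  (read 2: p2→p1)
  step 3: p2  (read 2: p1→p2)

After x (step 1): p2. After xy (step 3): p2.
They match, so y = 22 drives N around a cycle from p2 back to itself; pumping y any number of times keeps N in p2 before reading z, and xyⁱz ∈ L(N) for every i ≥ 0.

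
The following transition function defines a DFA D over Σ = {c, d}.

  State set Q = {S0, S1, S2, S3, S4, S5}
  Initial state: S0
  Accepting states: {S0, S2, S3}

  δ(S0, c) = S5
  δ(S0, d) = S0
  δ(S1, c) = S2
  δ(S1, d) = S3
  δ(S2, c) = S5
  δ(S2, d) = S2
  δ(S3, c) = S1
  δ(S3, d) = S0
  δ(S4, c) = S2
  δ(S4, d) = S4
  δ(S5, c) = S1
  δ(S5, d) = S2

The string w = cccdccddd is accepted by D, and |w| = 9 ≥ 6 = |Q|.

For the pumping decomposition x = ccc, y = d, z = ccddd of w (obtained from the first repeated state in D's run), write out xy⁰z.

xy⁰z = xz = ccc·ccddd = cccccddd.
Reading y = d takes D from S2 back to S2, so after x the machine is still in S2, and z then leads to the accepting state S0. Hence cccccddd ∈ L(D).

cccccddd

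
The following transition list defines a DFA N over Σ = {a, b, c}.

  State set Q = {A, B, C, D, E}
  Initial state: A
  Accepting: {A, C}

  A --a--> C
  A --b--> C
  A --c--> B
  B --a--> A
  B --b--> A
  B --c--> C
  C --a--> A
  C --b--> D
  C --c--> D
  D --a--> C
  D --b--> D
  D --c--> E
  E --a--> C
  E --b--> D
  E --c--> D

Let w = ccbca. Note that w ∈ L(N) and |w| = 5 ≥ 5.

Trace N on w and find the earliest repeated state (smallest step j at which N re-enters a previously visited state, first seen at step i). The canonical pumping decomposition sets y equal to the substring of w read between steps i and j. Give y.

Run of N on w = c c b c a:
  step 0: A  (start)
  step 1: B  (read c: A→B)
  step 2: C  (read c: B→C)
  step 3: D  (read b: C→D)
  step 4: E  (read c: D→E)
  step 5: C  (read a: E→C)   ← first repeat (C seen earlier)

So i = 2, j = 5, giving x = w[0:2] = cc, y = w[2:5] = bca, z = w[5:5] = ε.
Check: |xy| = 5 ≤ 5 and |y| = 3 ≥ 1. Reading y takes N from C back to C, so every xyⁱz is accepted.

bca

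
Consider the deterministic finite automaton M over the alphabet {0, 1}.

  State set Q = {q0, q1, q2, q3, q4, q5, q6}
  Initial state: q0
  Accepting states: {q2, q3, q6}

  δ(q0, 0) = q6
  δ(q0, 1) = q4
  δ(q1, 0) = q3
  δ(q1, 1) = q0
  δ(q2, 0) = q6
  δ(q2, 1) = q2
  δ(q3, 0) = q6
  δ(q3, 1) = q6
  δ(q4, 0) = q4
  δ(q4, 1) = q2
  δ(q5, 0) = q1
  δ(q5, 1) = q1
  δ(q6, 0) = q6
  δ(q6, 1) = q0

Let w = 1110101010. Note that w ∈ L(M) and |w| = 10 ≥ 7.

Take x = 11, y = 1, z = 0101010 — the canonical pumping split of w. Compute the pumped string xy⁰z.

xy⁰z = xz = 11·0101010 = 110101010.
Reading y = 1 takes M from q2 back to q2, so after x the machine is still in q2, and z then leads to the accepting state q6. Hence 110101010 ∈ L(M).

110101010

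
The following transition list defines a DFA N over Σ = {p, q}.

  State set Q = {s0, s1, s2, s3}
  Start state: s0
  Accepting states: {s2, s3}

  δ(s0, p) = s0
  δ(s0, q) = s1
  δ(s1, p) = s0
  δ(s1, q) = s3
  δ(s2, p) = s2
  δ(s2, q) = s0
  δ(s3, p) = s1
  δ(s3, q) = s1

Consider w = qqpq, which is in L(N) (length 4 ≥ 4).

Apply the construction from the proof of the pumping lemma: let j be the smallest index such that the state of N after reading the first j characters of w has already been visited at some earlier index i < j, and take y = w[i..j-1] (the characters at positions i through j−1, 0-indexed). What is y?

qp

State sequence: s0 -q-> s1 -q-> s3 -p-> s1 -q-> s3
First repeat at step 3: s1 was already visited.

So i = 1, j = 3, giving x = w[0:1] = q, y = w[1:3] = qp, z = w[3:4] = q.
Check: |xy| = 3 ≤ 4 and |y| = 2 ≥ 1. Reading y takes N from s1 back to s1, so every xyⁱz is accepted.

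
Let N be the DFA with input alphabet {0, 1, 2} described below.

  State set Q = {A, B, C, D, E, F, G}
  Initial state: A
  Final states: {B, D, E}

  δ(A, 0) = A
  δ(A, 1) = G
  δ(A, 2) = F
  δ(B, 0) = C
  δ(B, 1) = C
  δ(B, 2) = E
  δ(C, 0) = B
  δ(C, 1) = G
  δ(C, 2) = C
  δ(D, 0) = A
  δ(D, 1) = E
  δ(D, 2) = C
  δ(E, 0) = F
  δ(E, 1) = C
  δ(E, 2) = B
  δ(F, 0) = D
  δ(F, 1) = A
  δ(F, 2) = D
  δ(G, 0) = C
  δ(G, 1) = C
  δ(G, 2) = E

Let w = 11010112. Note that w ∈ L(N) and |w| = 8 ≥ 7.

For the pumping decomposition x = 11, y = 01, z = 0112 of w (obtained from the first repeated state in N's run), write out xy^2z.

xy^2z = 11·01·01·0112 = 1101010112.
Reading y = 01 takes N from C back to C, so after x·y·y the machine is still in C, and z then leads to the accepting state E. Hence 1101010112 ∈ L(N).

1101010112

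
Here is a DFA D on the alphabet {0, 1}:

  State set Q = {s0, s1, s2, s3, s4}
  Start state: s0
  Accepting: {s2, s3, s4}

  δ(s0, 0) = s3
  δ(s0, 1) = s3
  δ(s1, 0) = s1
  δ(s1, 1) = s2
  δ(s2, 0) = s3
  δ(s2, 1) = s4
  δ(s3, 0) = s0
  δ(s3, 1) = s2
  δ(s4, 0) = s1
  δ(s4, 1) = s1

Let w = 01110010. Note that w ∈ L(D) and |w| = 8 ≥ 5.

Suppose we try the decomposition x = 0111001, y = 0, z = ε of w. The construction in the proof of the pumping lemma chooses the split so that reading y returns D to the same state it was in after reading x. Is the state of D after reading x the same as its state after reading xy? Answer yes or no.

Run of D on the first 8 characters of w = 0 1 1 1 0 0 1 0:
  step 0: s0  (start)
  step 1: s3  (read 0: s0→s3)
  step 2: s2  (read 1: s3→s2)
  step 3: s4  (read 1: s2→s4)
  step 4: s1  (read 1: s4→s1)
  step 5: s1  (read 0: s1→s1)
  step 6: s1  (read 0: s1→s1)
  step 7: s2  (read 1: s1→s2)
  step 8: s3  (read 0: s2→s3)

After x (step 7): s2. After xy (step 8): s3.
They differ (s2 ≠ s3), so y is not a cycle from the state after x; this split is not the one the pumping-lemma construction produces, and pumping y need not keep the string in L(D).

no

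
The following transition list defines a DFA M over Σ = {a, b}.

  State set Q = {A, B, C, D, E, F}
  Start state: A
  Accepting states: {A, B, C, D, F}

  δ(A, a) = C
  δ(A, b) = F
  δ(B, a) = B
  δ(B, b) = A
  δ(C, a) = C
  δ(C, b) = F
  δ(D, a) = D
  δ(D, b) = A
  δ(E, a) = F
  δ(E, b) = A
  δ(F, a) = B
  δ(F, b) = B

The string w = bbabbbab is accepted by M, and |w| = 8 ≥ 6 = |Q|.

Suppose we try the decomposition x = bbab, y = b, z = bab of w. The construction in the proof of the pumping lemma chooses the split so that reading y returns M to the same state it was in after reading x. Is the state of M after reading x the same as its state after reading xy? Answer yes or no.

no

State sequence: A -b-> F -b-> B -a-> B -b-> A -b-> F

After x (step 4): A. After xy (step 5): F.
They differ (A ≠ F), so y is not a cycle from the state after x; this split is not the one the pumping-lemma construction produces, and pumping y need not keep the string in L(M).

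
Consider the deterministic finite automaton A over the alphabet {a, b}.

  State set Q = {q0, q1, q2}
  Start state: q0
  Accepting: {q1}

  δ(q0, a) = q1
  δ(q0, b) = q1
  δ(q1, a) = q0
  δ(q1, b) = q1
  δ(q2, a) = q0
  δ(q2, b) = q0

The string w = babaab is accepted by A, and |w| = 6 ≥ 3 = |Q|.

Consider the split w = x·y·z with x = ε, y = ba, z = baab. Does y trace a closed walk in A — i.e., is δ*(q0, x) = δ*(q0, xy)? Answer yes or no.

State sequence: q0 -b-> q1 -a-> q0

After x (step 0): q0. After xy (step 2): q0.
They match, so y = ba drives A around a cycle from q0 back to itself; pumping y any number of times keeps A in q0 before reading z, and xyⁱz ∈ L(A) for every i ≥ 0.

yes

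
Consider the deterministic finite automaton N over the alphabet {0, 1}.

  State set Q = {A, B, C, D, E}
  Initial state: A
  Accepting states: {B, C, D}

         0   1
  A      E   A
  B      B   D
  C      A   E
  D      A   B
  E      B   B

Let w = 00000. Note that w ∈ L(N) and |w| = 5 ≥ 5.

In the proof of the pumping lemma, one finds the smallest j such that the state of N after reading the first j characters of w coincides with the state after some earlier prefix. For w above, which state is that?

State sequence: A -0-> E -0-> B -0-> B -0-> B -0-> B
First repeat at step 3: B was already visited.

The earliest repeat is at step j = 3: N is in B, which it already visited at step i = 2.
Since N has 5 states, any run of length ≥ 5 visits 5+1 states, so by pigeonhole some state repeats within the first 5 steps — that repeat gives the pumpable loop.

B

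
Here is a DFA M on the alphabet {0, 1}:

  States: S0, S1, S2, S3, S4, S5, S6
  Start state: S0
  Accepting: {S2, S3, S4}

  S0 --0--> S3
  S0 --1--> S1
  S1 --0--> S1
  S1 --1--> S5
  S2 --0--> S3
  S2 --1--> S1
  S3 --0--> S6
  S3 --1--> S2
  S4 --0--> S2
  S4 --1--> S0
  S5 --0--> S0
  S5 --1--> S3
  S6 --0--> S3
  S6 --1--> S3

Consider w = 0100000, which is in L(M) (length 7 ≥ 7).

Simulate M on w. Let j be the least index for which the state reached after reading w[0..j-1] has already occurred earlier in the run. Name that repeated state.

S3

Run of M on w = 0 1 0 0 0 0 0:
  step 0: S0  (start)
  step 1: S3  (read 0: S0→S3)
  step 2: S2  (read 1: S3→S2)
  step 3: S3  (read 0: S2→S3)   ← first repeat (S3 seen earlier)
  step 4: S6  (read 0: S3→S6)
  step 5: S3  (read 0: S6→S3)
  step 6: S6  (read 0: S3→S6)
  step 7: S3  (read 0: S6→S3)

The earliest repeat is at step j = 3: M is in S3, which it already visited at step i = 1.
With |Q| = 7, pigeonhole forces a state repeat no later than step 7; the substring read between the first and second visits to that state can be pumped.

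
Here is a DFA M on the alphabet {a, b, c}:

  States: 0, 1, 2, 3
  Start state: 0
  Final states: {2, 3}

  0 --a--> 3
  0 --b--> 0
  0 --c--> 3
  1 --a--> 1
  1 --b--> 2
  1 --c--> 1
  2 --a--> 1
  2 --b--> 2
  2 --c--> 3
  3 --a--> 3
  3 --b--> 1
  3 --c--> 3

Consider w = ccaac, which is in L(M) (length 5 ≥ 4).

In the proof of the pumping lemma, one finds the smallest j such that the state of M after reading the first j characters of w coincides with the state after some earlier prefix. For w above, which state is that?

3

State sequence: 0 -c-> 3 -c-> 3 -a-> 3 -a-> 3 -c-> 3
First repeat at step 2: 3 was already visited.

The earliest repeat is at step j = 2: M is in 3, which it already visited at step i = 1.
With |Q| = 4, pigeonhole forces a state repeat no later than step 4; the substring read between the first and second visits to that state can be pumped.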